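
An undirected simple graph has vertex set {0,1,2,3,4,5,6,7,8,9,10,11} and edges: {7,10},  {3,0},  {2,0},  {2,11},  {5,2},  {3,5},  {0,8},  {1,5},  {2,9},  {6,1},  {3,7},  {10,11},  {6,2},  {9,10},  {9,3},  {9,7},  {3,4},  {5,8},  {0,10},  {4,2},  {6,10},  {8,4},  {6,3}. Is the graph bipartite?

The cycle 10-7-9-10 has length 3, which is odd, so the graph is not bipartite.

No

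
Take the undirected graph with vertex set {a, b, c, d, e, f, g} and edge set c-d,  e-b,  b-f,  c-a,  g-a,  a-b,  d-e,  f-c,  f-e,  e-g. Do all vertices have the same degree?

Degrees: a:3, b:3, c:3, d:2, e:4, f:3, g:2
Vertex d has degree 2 while e has degree 4, so the graph is not regular.

No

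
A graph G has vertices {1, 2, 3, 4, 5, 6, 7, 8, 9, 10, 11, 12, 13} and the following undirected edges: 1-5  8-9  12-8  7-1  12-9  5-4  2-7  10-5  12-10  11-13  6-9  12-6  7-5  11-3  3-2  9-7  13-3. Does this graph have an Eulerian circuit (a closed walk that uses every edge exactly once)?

Degrees: 1:2, 2:2, 3:3, 4:1, 5:4, 6:2, 7:4, 8:2, 9:4, 10:2, 11:2, 12:4, 13:2
3, 4 have odd degree; an Eulerian circuit needs every degree to be even, so none exists.

No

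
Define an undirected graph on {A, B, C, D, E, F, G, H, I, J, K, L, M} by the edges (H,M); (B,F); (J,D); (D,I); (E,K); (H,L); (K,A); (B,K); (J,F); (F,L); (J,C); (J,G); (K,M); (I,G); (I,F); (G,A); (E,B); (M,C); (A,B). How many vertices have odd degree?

Degrees: A:3, B:4, C:2, D:2, E:2, F:4, G:3, H:2, I:3, J:4, K:4, L:2, M:3
Odd-degree vertices: A, G, I, M.

4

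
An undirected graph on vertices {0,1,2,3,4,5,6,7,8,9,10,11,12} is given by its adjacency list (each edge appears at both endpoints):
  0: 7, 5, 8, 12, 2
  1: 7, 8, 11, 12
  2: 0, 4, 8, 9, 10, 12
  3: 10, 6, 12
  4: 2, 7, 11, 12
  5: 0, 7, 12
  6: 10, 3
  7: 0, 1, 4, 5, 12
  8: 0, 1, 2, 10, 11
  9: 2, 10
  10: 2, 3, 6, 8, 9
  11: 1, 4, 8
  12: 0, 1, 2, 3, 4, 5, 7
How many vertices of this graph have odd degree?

Degrees: 0:5, 1:4, 2:6, 3:3, 4:4, 5:3, 6:2, 7:5, 8:5, 9:2, 10:5, 11:3, 12:7
Odd-degree vertices: 0, 3, 5, 7, 8, 10, 11, 12.

8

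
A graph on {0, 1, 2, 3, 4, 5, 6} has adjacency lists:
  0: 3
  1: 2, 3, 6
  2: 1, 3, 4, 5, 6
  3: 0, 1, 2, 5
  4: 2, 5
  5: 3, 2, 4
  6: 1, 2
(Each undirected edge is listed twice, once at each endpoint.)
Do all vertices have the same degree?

No

Degrees: 0:1, 1:3, 2:5, 3:4, 4:2, 5:3, 6:2
Vertex 0 has degree 1 while 2 has degree 5, so the graph is not regular.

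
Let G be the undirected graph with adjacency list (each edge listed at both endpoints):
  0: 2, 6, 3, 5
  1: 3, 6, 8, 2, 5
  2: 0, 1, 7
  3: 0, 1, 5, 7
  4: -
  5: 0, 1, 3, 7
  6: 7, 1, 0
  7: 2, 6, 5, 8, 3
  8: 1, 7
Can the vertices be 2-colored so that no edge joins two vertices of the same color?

No

5-3-7-5 is an odd cycle (length 3), and a bipartite graph can contain only even cycles.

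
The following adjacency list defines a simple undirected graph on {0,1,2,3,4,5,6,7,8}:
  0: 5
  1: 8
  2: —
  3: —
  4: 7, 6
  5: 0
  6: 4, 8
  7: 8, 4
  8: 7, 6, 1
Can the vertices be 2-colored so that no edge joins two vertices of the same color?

Partition the vertices as {2, 3, 4, 5, 8} vs {0, 1, 6, 7}. Each listed edge has one endpoint in each part, so the graph is bipartite.

Yes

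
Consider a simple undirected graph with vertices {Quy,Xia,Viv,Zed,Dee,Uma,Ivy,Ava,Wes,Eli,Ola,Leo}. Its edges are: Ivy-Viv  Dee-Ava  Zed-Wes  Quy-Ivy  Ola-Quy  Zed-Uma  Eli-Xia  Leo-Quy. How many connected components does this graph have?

4

Component: {Xia, Eli}
Component: {Dee, Ava}
Component: {Zed, Uma, Wes}
Component: {Quy, Viv, Ivy, Ola, Leo}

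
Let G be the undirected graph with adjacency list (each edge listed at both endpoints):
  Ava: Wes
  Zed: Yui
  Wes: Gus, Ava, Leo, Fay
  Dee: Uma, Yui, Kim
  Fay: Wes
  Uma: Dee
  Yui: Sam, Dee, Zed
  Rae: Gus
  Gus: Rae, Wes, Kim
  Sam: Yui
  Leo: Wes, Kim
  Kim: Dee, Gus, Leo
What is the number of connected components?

1

Component: {Ava, Zed, Wes, Dee, Fay, Uma, Yui, Rae, Gus, Sam, Leo, Kim}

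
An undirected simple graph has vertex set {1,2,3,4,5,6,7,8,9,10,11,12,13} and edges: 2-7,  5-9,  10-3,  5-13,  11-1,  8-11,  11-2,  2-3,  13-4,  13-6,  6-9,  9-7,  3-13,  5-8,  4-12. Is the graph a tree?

No

|V| = 13, |E| = 15.
Connected but with 15 > 12 edges, so it has a cycle and is not a tree.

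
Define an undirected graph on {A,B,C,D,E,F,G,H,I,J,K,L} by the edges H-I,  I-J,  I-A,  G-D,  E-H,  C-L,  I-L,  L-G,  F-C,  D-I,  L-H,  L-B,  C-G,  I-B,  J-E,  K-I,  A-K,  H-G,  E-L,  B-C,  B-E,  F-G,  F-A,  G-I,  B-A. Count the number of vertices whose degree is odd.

2

Degrees: A:4, B:5, C:4, D:2, E:4, F:3, G:6, H:4, I:8, J:2, K:2, L:6
Odd-degree vertices: B, F.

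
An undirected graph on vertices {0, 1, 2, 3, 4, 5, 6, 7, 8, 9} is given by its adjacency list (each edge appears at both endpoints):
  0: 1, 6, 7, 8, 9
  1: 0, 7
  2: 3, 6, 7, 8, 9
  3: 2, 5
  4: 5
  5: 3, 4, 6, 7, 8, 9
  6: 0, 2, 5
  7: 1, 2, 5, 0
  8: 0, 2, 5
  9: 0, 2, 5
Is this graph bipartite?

No

1-7-0-1 is an odd cycle (length 3), and a bipartite graph can contain only even cycles.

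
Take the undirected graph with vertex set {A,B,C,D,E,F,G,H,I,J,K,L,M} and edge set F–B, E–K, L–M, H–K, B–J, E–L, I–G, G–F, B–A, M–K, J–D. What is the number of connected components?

Component: {C}
Component: {E, H, K, L, M}
Component: {A, B, D, F, G, I, J}

3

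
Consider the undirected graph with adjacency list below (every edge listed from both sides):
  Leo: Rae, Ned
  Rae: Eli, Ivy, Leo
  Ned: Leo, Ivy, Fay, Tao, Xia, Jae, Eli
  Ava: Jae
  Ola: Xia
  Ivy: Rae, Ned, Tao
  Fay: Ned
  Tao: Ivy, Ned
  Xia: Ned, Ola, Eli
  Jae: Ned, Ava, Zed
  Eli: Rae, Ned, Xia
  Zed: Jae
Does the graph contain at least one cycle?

Yes

|V| = 12, |E| = 15, number of components = 1.
One cycle is Ned-Xia-Eli-Ned.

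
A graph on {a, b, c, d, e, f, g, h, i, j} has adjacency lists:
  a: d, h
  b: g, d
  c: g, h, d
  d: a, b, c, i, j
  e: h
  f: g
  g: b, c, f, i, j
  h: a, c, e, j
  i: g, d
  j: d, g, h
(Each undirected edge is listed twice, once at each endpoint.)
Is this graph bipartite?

Yes

Color {d, g, h} black and {a, b, c, e, f, i, j} white. No edge joins two same-colored vertices, so the graph is bipartite.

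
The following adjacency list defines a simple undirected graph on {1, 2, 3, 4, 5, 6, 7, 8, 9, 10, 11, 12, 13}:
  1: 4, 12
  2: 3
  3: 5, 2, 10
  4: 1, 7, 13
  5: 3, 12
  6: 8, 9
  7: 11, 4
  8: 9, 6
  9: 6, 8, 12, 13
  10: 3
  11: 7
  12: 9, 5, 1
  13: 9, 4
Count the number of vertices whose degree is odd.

Degrees: 1:2, 2:1, 3:3, 4:3, 5:2, 6:2, 7:2, 8:2, 9:4, 10:1, 11:1, 12:3, 13:2
Odd-degree vertices: 2, 3, 4, 10, 11, 12.

6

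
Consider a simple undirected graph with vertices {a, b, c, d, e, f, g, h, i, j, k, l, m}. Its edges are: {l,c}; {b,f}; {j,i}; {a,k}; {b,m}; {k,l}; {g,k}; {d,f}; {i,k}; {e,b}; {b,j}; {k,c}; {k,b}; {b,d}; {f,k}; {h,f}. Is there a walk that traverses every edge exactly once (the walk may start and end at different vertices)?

Degrees: a:1, b:6, c:2, d:2, e:1, f:4, g:1, h:1, i:2, j:2, k:7, l:2, m:1
Odd-degree vertices: a, e, g, h, k, m (6 total).
An Eulerian trail requires 0 or 2 odd-degree vertices; here there are 6.

No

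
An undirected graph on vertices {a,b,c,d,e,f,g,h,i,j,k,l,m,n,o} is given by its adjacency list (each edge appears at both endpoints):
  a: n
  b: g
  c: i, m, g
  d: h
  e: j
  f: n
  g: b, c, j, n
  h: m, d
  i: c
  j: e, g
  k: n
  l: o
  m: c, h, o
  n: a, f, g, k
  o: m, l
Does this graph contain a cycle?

|V| = 15, |E| = 14, number of components = 1.
A forest on 15 vertices with 1 component has exactly 14 edges, which matches — so no cycle.

No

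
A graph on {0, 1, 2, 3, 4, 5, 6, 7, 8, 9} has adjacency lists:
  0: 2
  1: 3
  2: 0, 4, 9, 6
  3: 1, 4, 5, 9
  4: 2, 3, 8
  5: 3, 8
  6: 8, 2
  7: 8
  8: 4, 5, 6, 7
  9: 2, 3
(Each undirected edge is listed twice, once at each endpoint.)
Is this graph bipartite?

Yes

Color {2, 3, 8} black and {0, 1, 4, 5, 6, 7, 9} white. No edge joins two same-colored vertices, so the graph is bipartite.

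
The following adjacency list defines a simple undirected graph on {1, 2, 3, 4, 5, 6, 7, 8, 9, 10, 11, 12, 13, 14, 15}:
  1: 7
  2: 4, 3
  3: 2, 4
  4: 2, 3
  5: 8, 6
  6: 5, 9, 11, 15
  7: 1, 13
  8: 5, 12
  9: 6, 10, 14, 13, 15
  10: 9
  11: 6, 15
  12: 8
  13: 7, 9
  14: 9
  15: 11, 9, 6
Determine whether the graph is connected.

Component: {2, 3, 4}
Component: {1, 5, 6, 7, 8, 9, 10, 11, 12, 13, 14, 15}
No edge joins these 2 groups, so the graph is disconnected.

No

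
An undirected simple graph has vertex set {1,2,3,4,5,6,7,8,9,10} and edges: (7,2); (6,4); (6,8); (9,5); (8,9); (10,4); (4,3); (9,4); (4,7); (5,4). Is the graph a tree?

No

The graph has 10 vertices and 10 edges.
It splits into 2 components, so it cannot be a tree.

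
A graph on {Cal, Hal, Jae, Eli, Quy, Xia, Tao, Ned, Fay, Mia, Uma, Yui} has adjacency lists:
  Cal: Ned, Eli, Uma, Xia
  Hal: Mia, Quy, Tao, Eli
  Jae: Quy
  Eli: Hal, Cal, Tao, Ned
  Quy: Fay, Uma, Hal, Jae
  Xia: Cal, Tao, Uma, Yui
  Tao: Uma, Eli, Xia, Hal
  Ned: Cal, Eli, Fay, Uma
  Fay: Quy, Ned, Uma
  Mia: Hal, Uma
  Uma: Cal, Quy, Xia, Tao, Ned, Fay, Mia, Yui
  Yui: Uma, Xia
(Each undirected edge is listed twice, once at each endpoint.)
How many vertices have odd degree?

2

Degrees: Cal:4, Hal:4, Jae:1, Eli:4, Quy:4, Xia:4, Tao:4, Ned:4, Fay:3, Mia:2, Uma:8, Yui:2
Odd-degree vertices: Jae, Fay.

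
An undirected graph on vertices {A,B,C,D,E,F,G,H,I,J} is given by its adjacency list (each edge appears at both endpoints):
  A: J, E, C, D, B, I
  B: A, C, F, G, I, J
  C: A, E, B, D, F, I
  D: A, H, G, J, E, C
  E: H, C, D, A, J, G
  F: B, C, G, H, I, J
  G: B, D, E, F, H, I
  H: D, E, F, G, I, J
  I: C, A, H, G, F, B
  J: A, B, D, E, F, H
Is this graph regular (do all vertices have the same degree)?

Degrees: A:6, B:6, C:6, D:6, E:6, F:6, G:6, H:6, I:6, J:6
Every vertex has degree 6, so the graph is 6-regular.

Yes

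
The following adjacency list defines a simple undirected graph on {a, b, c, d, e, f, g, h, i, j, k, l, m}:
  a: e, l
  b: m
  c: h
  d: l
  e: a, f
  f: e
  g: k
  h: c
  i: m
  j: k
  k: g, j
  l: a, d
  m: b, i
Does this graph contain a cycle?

No

The graph has 13 vertices, 9 edges, and 4 connected components.
Since 9 = 13 - 4, the graph is a forest and contains no cycle.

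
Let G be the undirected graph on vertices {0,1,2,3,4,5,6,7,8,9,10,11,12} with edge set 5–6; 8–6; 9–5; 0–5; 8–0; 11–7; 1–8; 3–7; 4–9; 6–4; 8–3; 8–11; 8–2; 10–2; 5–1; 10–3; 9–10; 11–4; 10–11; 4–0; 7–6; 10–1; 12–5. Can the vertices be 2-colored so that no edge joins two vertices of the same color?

Yes

Partition the vertices as {4, 5, 7, 8, 10} vs {0, 1, 2, 3, 6, 9, 11, 12}. Each listed edge has one endpoint in each part, so the graph is bipartite.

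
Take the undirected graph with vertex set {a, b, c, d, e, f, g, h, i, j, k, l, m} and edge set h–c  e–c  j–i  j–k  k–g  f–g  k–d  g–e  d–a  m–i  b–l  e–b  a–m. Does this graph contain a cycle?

The graph has 13 vertices, 13 edges, and 1 connected component.
Since 13 > 13 - 1, a cycle must exist; for instance a-d-k-j-i-m-a.

Yes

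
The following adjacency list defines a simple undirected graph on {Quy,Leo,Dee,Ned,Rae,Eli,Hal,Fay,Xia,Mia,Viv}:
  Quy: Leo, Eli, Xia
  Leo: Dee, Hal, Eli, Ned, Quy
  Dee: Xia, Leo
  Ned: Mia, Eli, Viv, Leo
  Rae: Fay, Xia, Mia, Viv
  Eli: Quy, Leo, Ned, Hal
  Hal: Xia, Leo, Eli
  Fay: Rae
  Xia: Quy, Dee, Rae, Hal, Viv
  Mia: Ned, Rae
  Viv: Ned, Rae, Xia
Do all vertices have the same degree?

No

Degrees: Quy:3, Leo:5, Dee:2, Ned:4, Rae:4, Eli:4, Hal:3, Fay:1, Xia:5, Mia:2, Viv:3
Vertex Fay has degree 1 while Leo has degree 5, so the graph is not regular.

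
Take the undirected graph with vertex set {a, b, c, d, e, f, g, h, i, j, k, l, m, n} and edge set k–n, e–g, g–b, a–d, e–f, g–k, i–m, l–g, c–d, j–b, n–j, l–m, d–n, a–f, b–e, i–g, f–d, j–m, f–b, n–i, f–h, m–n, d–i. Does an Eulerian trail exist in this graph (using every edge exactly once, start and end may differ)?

Degrees: a:2, b:4, c:1, d:5, e:3, f:5, g:5, h:1, i:4, j:3, k:2, l:2, m:4, n:5
Odd-degree vertices: c, d, e, f, g, h, j, n (8 total).
An Eulerian trail requires 0 or 2 odd-degree vertices; here there are 8.

No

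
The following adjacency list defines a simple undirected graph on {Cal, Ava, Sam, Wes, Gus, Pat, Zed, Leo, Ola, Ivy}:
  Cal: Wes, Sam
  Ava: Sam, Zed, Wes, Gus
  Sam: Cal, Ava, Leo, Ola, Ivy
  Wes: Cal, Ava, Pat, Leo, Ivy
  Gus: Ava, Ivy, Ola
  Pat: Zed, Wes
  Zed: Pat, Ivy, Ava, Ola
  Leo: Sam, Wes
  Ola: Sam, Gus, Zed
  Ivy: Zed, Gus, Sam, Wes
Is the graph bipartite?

Color {Sam, Wes, Gus, Zed} black and {Cal, Ava, Pat, Leo, Ola, Ivy} white. No edge joins two same-colored vertices, so the graph is bipartite.

Yes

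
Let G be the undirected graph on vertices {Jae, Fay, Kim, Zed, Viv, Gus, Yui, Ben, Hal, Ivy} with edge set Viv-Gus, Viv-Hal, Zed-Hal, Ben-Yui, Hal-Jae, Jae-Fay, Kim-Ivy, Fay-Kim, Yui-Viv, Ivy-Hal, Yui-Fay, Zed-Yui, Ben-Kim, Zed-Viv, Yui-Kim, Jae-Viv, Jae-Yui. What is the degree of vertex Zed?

3

Neighbors of Zed: Viv, Yui, Hal.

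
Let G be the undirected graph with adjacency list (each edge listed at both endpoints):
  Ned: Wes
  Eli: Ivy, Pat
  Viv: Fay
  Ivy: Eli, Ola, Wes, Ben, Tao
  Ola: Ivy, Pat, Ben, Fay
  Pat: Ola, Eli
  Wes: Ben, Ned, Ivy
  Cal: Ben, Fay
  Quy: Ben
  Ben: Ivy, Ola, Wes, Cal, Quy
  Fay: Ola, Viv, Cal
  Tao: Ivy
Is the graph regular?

No

Degrees: Ned:1, Eli:2, Viv:1, Ivy:5, Ola:4, Pat:2, Wes:3, Cal:2, Quy:1, Ben:5, Fay:3, Tao:1
Degrees are not all equal (e.g. deg(Ned)=1 but deg(Ivy)=5); not regular.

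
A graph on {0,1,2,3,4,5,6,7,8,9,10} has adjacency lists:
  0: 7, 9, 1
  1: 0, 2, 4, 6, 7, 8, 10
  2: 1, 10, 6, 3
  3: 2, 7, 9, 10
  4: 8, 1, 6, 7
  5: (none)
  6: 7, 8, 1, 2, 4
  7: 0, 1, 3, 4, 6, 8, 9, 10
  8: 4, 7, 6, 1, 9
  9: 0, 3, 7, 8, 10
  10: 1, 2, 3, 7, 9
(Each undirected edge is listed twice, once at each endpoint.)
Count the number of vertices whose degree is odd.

6

Degrees: 0:3, 1:7, 2:4, 3:4, 4:4, 5:0, 6:5, 7:8, 8:5, 9:5, 10:5
Odd-degree vertices: 0, 1, 6, 8, 9, 10.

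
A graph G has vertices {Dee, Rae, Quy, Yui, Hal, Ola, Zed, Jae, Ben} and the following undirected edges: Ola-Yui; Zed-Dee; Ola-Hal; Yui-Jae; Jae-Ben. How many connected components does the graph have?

4

Component: {Rae}
Component: {Quy}
Component: {Dee, Zed}
Component: {Yui, Hal, Ola, Jae, Ben}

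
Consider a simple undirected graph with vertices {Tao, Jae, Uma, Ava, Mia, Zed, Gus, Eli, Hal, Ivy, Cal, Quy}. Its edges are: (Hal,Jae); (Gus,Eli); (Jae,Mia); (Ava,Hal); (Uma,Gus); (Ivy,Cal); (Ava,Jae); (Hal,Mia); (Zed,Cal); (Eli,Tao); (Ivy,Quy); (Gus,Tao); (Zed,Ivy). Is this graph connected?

No

Component: {Tao, Uma, Gus, Eli}
Component: {Jae, Ava, Mia, Hal}
Component: {Zed, Ivy, Cal, Quy}
There are 3 separate components, so the graph is not connected.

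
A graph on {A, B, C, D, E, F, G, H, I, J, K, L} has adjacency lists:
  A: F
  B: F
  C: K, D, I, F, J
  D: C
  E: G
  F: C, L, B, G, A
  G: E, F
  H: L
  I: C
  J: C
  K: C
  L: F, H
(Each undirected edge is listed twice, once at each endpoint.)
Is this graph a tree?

Yes

The graph has 12 vertices and 11 edges.
Connected and |E| = |V| - 1, which characterizes a tree.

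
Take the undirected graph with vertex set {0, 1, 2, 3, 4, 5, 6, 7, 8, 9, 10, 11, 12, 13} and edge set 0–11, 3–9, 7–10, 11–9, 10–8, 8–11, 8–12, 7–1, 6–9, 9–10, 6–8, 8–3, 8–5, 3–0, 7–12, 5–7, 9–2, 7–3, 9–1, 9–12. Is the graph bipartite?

Yes

A valid 2-coloring puts {1, 2, 3, 4, 5, 6, 10, 11, 12, 13} on one side and {0, 7, 8, 9} on the other; every edge crosses between the two sides.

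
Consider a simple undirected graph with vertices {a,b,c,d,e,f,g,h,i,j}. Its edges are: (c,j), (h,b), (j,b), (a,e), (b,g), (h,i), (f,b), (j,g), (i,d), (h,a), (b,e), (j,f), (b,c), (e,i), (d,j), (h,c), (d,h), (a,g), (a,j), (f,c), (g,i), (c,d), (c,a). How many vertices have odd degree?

4

Degrees: a:5, b:6, c:6, d:4, e:3, f:3, g:4, h:5, i:4, j:6
Odd-degree vertices: a, e, f, h.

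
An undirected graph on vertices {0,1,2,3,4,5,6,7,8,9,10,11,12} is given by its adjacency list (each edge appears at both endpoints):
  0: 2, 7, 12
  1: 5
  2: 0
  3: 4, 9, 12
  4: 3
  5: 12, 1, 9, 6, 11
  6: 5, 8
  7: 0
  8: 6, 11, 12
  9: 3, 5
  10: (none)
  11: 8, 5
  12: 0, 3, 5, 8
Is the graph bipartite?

Yes

Color {1, 2, 4, 6, 7, 9, 10, 11, 12} black and {0, 3, 5, 8} white. No edge joins two same-colored vertices, so the graph is bipartite.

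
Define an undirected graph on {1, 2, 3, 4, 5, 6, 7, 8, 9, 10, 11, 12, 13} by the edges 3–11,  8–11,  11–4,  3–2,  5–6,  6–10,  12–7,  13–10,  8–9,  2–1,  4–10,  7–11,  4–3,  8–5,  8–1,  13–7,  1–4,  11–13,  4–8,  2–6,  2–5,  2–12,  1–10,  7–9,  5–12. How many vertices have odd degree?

8

Degrees: 1:4, 2:5, 3:3, 4:5, 5:4, 6:3, 7:4, 8:5, 9:2, 10:4, 11:5, 12:3, 13:3
Odd-degree vertices: 2, 3, 4, 6, 8, 11, 12, 13.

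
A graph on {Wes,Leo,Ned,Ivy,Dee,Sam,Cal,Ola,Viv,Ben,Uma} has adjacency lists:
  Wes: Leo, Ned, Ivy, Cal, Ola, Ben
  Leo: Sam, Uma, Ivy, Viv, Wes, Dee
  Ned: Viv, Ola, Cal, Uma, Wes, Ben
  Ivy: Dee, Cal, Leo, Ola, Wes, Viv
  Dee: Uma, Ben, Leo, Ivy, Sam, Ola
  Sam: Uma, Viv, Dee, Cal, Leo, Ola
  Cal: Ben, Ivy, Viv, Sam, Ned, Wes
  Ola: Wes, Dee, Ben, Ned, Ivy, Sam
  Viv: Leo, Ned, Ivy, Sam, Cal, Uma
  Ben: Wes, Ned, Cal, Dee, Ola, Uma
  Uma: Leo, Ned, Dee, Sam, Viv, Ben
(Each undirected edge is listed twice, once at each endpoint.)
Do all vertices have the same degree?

Yes

Degrees: Wes:6, Leo:6, Ned:6, Ivy:6, Dee:6, Sam:6, Cal:6, Ola:6, Viv:6, Ben:6, Uma:6
Every vertex has degree 6, so the graph is 6-regular.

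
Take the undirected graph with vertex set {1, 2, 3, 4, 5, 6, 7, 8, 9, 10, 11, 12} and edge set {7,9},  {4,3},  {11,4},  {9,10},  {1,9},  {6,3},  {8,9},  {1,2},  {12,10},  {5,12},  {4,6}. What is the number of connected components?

Component: {3, 4, 6, 11}
Component: {1, 2, 5, 7, 8, 9, 10, 12}

2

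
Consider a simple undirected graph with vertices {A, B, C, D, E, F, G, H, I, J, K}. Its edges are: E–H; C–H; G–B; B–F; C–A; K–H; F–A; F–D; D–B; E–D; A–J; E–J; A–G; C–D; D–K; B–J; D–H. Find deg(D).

6

Neighbors of D: B, C, E, F, H, K.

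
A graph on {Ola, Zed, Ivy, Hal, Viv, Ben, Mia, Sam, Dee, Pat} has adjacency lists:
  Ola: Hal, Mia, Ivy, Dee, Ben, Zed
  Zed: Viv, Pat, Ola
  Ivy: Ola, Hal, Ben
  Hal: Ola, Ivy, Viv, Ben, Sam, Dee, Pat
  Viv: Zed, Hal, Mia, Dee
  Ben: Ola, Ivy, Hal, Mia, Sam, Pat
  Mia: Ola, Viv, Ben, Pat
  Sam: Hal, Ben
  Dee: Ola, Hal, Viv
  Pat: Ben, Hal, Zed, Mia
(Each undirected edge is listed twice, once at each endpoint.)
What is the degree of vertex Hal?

7

Neighbors of Hal: Ola, Ivy, Viv, Ben, Sam, Dee, Pat.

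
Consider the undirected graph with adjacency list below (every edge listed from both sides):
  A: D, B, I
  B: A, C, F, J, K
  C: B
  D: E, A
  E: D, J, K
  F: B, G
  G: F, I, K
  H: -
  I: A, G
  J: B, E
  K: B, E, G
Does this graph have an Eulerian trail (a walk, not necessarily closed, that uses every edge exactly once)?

No

Degrees: A:3, B:5, C:1, D:2, E:3, F:2, G:3, H:0, I:2, J:2, K:3
Odd-degree vertices: A, B, C, E, G, K (6 total).
An Eulerian trail requires 0 or 2 odd-degree vertices; here there are 6.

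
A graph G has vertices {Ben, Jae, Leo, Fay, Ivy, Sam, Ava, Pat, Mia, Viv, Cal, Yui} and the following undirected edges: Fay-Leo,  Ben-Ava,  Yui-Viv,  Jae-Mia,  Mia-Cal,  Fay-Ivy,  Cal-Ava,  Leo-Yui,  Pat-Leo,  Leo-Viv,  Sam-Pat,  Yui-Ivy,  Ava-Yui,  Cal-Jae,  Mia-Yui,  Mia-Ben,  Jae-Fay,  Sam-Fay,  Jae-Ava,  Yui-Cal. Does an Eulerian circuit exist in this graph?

Degrees: Ben:2, Jae:4, Leo:4, Fay:4, Ivy:2, Sam:2, Ava:4, Pat:2, Mia:4, Viv:2, Cal:4, Yui:6
All degrees are even and the non-isolated vertices are connected — an Eulerian circuit exists.

Yes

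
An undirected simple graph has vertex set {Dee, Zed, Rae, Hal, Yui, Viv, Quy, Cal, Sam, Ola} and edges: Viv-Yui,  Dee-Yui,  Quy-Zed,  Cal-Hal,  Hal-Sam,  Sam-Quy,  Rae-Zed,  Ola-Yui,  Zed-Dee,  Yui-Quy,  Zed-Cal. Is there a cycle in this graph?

|V| = 10, |E| = 11, number of components = 1.
Since 11 > 10 - 1, a cycle must exist; for instance Quy-Zed-Cal-Hal-Sam-Quy.

Yes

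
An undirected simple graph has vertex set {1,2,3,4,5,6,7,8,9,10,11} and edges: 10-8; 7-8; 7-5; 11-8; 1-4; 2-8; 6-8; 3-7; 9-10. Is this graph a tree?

|V| = 11, |E| = 9.
It splits into 2 components, so it cannot be a tree.

No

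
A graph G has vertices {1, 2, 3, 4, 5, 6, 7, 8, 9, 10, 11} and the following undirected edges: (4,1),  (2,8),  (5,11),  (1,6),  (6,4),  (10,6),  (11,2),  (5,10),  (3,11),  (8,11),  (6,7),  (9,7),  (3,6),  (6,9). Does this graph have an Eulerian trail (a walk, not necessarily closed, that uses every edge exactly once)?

Degrees: 1:2, 2:2, 3:2, 4:2, 5:2, 6:6, 7:2, 8:2, 9:2, 10:2, 11:4
Odd-degree vertices: none (0 total).
With 0 odd-degree vertices and all edges in one connected piece, an Eulerian trail exists.

Yes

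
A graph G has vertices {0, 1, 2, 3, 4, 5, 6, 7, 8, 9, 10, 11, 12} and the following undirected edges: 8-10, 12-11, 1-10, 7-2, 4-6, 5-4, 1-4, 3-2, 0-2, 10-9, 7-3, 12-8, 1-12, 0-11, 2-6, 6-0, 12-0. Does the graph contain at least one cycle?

Yes

The graph has 13 vertices, 17 edges, and 1 connected component.
Since 17 > 13 - 1, a cycle must exist; for instance 12-1-10-8-12.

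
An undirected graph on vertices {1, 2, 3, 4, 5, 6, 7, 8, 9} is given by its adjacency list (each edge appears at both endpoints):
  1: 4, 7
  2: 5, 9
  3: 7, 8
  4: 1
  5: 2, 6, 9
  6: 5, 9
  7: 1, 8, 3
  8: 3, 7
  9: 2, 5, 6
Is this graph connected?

Component: {2, 5, 6, 9}
Component: {1, 3, 4, 7, 8}
There are 2 separate components, so the graph is not connected.

No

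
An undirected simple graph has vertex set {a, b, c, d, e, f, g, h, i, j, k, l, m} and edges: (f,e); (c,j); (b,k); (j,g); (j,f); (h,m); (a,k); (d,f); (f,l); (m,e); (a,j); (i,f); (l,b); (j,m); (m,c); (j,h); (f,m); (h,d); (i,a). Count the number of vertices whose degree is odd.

4

Degrees: a:3, b:2, c:2, d:2, e:2, f:6, g:1, h:3, i:2, j:6, k:2, l:2, m:5
Odd-degree vertices: a, g, h, m.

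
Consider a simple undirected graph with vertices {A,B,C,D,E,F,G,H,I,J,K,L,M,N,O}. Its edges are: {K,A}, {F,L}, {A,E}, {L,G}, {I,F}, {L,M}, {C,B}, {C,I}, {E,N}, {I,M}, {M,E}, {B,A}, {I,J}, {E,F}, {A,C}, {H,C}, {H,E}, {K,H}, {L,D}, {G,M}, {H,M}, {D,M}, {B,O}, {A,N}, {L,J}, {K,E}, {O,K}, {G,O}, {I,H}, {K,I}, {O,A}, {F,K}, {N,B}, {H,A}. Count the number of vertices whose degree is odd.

4

Degrees: A:7, B:4, C:4, D:2, E:6, F:4, G:3, H:6, I:6, J:2, K:6, L:5, M:6, N:3, O:4
Odd-degree vertices: A, G, L, N.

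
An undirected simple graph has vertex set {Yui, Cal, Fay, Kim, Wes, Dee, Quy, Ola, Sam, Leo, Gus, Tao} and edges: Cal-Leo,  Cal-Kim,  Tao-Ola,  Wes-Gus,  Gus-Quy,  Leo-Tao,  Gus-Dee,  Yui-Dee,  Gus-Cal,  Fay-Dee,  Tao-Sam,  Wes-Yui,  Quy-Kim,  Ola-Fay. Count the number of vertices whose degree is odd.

Degrees: Yui:2, Cal:3, Fay:2, Kim:2, Wes:2, Dee:3, Quy:2, Ola:2, Sam:1, Leo:2, Gus:4, Tao:3
Odd-degree vertices: Cal, Dee, Sam, Tao.

4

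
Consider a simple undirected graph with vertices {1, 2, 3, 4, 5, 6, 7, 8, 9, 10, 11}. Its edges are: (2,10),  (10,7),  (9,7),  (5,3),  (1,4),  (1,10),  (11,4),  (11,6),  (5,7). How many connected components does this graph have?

Component: {8}
Component: {1, 2, 3, 4, 5, 6, 7, 9, 10, 11}

2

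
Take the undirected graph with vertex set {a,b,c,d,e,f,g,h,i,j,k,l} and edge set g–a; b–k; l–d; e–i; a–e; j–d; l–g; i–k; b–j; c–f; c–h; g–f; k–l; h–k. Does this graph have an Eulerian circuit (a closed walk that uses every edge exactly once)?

Degrees: a:2, b:2, c:2, d:2, e:2, f:2, g:3, h:2, i:2, j:2, k:4, l:3
g, l have odd degree; an Eulerian circuit needs every degree to be even, so none exists.

No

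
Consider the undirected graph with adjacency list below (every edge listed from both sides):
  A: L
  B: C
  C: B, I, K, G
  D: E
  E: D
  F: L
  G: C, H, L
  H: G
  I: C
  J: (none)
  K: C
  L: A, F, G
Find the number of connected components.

Component: {J}
Component: {D, E}
Component: {A, B, C, F, G, H, I, K, L}

3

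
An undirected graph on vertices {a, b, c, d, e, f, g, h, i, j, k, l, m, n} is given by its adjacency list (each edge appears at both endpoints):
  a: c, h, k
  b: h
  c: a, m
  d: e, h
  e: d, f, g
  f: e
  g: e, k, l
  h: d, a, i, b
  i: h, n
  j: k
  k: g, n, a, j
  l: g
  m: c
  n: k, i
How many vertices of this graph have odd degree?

Degrees: a:3, b:1, c:2, d:2, e:3, f:1, g:3, h:4, i:2, j:1, k:4, l:1, m:1, n:2
Odd-degree vertices: a, b, e, f, g, j, l, m.

8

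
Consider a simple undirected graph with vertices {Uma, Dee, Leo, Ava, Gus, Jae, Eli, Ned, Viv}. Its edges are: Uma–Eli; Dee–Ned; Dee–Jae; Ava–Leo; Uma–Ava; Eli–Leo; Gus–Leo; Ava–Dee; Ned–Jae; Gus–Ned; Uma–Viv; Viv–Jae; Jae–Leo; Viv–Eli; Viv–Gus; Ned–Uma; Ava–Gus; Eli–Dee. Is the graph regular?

Yes

Degrees: Uma:4, Dee:4, Leo:4, Ava:4, Gus:4, Jae:4, Eli:4, Ned:4, Viv:4
All degrees equal 4; the graph is regular.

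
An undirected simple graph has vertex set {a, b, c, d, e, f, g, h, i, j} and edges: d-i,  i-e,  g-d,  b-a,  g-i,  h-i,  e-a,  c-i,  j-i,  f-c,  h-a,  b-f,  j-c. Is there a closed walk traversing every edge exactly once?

No

Degrees: a:3, b:2, c:3, d:2, e:2, f:2, g:2, h:2, i:6, j:2
a, c have odd degree; an Eulerian circuit needs every degree to be even, so none exists.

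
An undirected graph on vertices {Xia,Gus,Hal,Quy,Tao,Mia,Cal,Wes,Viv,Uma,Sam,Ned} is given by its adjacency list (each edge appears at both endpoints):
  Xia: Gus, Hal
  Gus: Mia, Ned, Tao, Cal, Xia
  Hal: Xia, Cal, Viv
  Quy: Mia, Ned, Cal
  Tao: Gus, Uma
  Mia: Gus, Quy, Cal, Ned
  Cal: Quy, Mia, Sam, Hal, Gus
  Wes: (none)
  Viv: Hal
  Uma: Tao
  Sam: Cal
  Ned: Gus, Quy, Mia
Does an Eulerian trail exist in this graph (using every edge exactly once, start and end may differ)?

Degrees: Xia:2, Gus:5, Hal:3, Quy:3, Tao:2, Mia:4, Cal:5, Wes:0, Viv:1, Uma:1, Sam:1, Ned:3
Odd-degree vertices: Gus, Hal, Quy, Cal, Viv, Uma, Sam, Ned (8 total).
With 8 odd-degree vertices (more than two), no single trail can use every edge.

No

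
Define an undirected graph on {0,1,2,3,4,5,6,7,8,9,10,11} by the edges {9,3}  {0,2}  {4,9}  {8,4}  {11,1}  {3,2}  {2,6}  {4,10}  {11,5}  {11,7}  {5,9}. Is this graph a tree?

The graph has 12 vertices and 11 edges.
Connected and |E| = |V| - 1, which characterizes a tree.

Yes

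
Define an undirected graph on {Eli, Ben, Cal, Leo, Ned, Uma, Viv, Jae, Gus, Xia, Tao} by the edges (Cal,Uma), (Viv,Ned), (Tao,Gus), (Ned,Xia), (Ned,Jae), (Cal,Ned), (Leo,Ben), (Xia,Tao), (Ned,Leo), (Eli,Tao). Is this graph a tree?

The graph has 11 vertices and 10 edges.
It is connected with exactly 10 edges, hence acyclic — it is a tree.

Yes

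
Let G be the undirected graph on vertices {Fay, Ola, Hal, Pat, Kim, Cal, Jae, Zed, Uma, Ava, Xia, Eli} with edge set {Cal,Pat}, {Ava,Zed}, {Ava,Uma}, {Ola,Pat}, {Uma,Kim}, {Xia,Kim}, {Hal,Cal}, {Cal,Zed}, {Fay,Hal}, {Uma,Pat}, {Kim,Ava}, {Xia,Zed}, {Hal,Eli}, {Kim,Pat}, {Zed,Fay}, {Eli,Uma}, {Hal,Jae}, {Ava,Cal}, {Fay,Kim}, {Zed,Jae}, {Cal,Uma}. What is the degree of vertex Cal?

5

Neighbors of Cal: Hal, Pat, Zed, Uma, Ava.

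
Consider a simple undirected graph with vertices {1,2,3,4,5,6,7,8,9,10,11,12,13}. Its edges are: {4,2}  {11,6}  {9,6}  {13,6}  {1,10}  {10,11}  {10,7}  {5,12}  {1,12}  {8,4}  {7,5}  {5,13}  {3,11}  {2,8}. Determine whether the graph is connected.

No

Component: {2, 4, 8}
Component: {1, 3, 5, 6, 7, 9, 10, 11, 12, 13}
No edge joins these 2 groups, so the graph is disconnected.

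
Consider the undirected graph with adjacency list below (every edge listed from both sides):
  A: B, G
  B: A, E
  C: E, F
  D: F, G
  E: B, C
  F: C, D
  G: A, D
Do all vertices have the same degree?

Degrees: A:2, B:2, C:2, D:2, E:2, F:2, G:2
Every vertex has degree 2, so the graph is 2-regular.

Yes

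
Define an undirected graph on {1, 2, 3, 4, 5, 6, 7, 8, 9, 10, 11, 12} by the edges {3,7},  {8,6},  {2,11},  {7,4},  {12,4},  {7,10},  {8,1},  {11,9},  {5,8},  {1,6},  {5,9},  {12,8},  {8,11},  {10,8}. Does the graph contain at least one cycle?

The graph has 12 vertices, 14 edges, and 1 connected component.
One cycle is 8-12-4-7-10-8.

Yes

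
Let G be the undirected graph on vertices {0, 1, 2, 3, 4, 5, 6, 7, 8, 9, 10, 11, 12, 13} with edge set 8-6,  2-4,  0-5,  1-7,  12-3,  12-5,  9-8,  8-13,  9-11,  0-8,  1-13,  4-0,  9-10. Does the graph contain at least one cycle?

|V| = 14, |E| = 13, number of components = 1.
A forest on 14 vertices with 1 component has exactly 13 edges, which matches — so no cycle.

No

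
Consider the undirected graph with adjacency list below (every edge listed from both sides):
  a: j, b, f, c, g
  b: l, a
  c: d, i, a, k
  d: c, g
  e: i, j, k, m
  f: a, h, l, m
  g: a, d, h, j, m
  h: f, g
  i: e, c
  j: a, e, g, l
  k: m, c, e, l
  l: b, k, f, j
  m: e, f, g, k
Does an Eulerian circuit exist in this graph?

Degrees: a:5, b:2, c:4, d:2, e:4, f:4, g:5, h:2, i:2, j:4, k:4, l:4, m:4
a, g have odd degree; an Eulerian circuit needs every degree to be even, so none exists.

No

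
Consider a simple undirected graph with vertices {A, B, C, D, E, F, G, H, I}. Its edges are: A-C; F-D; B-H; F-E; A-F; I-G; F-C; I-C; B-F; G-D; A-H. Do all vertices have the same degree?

Degrees: A:3, B:2, C:3, D:2, E:1, F:5, G:2, H:2, I:2
Vertex E has degree 1 while F has degree 5, so the graph is not regular.

No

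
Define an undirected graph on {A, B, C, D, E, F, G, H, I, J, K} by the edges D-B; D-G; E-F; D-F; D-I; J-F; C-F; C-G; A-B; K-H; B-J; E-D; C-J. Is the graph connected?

Component: {H, K}
Component: {A, B, C, D, E, F, G, I, J}
No edge joins these 2 groups, so the graph is disconnected.

No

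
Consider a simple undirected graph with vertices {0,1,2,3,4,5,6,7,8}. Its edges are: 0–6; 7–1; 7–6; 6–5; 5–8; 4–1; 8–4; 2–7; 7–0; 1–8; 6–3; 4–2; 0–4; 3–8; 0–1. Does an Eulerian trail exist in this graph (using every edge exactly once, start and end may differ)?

Degrees: 0:4, 1:4, 2:2, 3:2, 4:4, 5:2, 6:4, 7:4, 8:4
Odd-degree vertices: none (0 total).
With 0 odd-degree vertices and all edges in one connected piece, an Eulerian trail exists.

Yes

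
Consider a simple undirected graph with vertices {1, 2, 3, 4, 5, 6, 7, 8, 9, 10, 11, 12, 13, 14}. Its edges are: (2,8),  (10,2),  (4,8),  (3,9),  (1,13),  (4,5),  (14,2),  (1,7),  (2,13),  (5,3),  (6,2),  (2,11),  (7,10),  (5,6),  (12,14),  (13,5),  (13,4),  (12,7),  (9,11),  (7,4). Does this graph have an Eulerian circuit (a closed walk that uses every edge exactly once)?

Yes

Degrees: 1:2, 2:6, 3:2, 4:4, 5:4, 6:2, 7:4, 8:2, 9:2, 10:2, 11:2, 12:2, 13:4, 14:2
All degrees are even and the non-isolated vertices are connected — an Eulerian circuit exists.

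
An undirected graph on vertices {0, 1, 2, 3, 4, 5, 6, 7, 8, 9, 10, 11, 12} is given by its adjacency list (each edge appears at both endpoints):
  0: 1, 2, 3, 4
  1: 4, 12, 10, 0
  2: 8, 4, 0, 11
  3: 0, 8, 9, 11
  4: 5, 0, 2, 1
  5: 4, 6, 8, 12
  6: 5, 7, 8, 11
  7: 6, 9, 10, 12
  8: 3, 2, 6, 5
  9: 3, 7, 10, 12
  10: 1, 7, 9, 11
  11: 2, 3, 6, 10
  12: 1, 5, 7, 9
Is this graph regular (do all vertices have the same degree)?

Degrees: 0:4, 1:4, 2:4, 3:4, 4:4, 5:4, 6:4, 7:4, 8:4, 9:4, 10:4, 11:4, 12:4
Every vertex has degree 4, so the graph is 4-regular.

Yes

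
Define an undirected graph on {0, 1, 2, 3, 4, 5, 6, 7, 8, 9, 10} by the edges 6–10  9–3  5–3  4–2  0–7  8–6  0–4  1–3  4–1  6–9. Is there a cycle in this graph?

No

The graph has 11 vertices, 10 edges, and 1 connected component.
Since 10 = 11 - 1, the graph is a forest and contains no cycle.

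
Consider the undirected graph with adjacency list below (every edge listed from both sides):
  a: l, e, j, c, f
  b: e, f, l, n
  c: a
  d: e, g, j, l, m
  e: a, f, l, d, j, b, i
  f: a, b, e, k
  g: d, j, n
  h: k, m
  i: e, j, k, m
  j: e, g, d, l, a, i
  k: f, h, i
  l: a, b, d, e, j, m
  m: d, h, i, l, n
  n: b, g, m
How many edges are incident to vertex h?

2

Neighbors of h: k, m.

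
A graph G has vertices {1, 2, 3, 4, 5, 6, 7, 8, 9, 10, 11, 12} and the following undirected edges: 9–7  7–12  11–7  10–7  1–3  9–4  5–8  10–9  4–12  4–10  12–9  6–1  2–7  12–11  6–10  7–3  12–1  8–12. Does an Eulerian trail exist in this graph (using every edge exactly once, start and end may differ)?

Degrees: 1:3, 2:1, 3:2, 4:3, 5:1, 6:2, 7:6, 8:2, 9:4, 10:4, 11:2, 12:6
Odd-degree vertices: 1, 2, 4, 5 (4 total).
An Eulerian trail requires 0 or 2 odd-degree vertices; here there are 4.

No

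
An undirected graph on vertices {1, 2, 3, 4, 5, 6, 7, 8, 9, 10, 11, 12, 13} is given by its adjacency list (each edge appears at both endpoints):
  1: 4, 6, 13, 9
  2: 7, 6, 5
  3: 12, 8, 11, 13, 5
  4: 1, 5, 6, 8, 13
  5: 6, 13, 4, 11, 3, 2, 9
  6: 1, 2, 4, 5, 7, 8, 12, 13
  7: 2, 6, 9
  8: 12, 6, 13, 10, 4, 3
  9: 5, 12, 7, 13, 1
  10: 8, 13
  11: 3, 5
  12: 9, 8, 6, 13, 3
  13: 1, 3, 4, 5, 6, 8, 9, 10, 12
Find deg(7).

3

Neighbors of 7: 2, 6, 9.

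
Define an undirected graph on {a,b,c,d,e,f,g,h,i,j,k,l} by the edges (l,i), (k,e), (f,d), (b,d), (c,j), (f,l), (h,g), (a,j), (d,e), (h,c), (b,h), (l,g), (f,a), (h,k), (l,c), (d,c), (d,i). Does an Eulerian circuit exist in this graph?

No

Degrees: a:2, b:2, c:4, d:5, e:2, f:3, g:2, h:4, i:2, j:2, k:2, l:4
d, f have odd degree; an Eulerian circuit needs every degree to be even, so none exists.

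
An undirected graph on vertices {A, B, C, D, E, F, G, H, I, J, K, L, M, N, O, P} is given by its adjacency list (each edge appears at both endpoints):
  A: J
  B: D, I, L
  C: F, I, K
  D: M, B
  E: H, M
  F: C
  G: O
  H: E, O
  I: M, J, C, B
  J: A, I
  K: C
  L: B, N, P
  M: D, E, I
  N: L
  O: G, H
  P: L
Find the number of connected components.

1

Component: {A, B, C, D, E, F, G, H, I, J, K, L, M, N, O, P}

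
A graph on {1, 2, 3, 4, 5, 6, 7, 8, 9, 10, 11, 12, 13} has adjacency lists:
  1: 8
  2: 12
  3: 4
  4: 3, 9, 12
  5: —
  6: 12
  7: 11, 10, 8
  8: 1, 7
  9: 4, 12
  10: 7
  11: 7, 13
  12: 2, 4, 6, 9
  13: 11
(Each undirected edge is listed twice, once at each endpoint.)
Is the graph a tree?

No

|V| = 13, |E| = 11.
It splits into 3 components, so it cannot be a tree.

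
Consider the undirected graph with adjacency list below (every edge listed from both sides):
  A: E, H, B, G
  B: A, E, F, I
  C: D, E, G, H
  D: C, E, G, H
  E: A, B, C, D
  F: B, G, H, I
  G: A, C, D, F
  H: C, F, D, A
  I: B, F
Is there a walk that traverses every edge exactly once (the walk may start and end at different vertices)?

Yes

Degrees: A:4, B:4, C:4, D:4, E:4, F:4, G:4, H:4, I:2
Odd-degree vertices: none (0 total).
The non-isolated vertices are connected and exactly 0 have odd degree, so an Eulerian trail exists.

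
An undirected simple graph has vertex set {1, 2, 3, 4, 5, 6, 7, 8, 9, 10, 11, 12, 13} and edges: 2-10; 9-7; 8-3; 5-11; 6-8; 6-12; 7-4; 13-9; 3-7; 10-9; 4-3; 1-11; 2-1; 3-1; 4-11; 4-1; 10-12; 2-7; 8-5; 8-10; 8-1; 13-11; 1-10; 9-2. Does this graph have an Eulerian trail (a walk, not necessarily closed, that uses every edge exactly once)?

Yes

Degrees: 1:6, 2:4, 3:4, 4:4, 5:2, 6:2, 7:4, 8:5, 9:4, 10:5, 11:4, 12:2, 13:2
Odd-degree vertices: 8, 10 (2 total).
With 2 odd-degree vertices and all edges in one connected piece, an Eulerian trail exists (from 8 to 10).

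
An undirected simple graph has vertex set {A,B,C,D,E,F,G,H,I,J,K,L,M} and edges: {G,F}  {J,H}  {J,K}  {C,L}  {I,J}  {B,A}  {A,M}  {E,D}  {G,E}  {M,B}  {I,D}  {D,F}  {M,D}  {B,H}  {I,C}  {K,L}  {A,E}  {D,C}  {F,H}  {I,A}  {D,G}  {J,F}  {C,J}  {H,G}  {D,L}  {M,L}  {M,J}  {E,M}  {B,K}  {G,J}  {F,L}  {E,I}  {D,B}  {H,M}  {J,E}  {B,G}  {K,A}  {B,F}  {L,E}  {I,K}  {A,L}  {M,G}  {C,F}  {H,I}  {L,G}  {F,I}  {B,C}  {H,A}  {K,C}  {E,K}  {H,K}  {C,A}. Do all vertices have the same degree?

Degrees: A:8, B:8, C:8, D:8, E:8, F:8, G:8, H:8, I:8, J:8, K:8, L:8, M:8
Every vertex has degree 8, so the graph is 8-regular.

Yes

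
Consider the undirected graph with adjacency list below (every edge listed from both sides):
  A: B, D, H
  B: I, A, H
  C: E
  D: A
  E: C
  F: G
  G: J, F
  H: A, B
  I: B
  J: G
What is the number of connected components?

Component: {C, E}
Component: {F, G, J}
Component: {A, B, D, H, I}

3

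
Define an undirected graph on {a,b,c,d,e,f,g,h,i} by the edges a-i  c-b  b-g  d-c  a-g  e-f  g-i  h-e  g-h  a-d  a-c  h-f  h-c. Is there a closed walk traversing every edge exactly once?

Yes

Degrees: a:4, b:2, c:4, d:2, e:2, f:2, g:4, h:4, i:2
All degrees are even and the non-isolated vertices are connected — an Eulerian circuit exists.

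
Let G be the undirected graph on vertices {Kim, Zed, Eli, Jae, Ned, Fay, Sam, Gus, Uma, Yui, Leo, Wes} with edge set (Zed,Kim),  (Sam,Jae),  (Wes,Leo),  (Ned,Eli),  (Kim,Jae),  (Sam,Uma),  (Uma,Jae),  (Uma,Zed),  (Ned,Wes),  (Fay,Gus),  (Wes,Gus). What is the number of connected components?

3

Component: {Yui}
Component: {Kim, Zed, Jae, Sam, Uma}
Component: {Eli, Ned, Fay, Gus, Leo, Wes}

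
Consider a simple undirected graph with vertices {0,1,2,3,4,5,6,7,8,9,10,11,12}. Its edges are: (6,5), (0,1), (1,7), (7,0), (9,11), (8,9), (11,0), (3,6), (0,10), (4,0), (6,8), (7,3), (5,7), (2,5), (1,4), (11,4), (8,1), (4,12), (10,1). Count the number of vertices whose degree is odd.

Degrees: 0:5, 1:5, 2:1, 3:2, 4:4, 5:3, 6:3, 7:4, 8:3, 9:2, 10:2, 11:3, 12:1
Odd-degree vertices: 0, 1, 2, 5, 6, 8, 11, 12.

8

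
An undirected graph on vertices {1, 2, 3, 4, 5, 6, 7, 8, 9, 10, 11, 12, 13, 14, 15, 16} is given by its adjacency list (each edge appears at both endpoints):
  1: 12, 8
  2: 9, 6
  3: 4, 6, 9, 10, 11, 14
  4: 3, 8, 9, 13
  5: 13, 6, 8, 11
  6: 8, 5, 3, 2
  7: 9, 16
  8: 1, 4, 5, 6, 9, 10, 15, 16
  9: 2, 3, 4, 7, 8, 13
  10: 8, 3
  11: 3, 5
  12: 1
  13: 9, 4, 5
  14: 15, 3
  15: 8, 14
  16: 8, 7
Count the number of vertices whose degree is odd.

2

Degrees: 1:2, 2:2, 3:6, 4:4, 5:4, 6:4, 7:2, 8:8, 9:6, 10:2, 11:2, 12:1, 13:3, 14:2, 15:2, 16:2
Odd-degree vertices: 12, 13.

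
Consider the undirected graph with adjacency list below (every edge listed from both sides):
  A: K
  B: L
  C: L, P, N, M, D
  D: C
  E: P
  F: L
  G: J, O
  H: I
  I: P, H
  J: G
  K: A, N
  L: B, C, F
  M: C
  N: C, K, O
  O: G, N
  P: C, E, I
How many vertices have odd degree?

12

Degrees: A:1, B:1, C:5, D:1, E:1, F:1, G:2, H:1, I:2, J:1, K:2, L:3, M:1, N:3, O:2, P:3
Odd-degree vertices: A, B, C, D, E, F, H, J, L, M, N, P.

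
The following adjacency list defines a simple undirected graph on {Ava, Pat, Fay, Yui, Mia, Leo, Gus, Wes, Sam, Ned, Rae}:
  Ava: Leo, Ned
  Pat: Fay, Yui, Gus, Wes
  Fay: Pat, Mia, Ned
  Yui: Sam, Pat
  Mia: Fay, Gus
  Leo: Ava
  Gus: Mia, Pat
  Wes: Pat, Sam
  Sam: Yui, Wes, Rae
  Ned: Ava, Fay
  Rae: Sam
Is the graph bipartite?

Color {Pat, Mia, Leo, Sam, Ned} black and {Ava, Fay, Yui, Gus, Wes, Rae} white. No edge joins two same-colored vertices, so the graph is bipartite.

Yes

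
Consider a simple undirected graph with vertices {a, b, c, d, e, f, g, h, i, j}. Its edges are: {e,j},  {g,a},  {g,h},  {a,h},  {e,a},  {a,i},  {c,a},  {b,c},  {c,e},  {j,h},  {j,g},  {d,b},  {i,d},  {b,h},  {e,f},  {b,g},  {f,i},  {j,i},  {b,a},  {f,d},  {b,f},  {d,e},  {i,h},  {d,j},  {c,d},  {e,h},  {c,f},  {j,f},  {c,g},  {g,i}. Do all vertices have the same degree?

Degrees: a:6, b:6, c:6, d:6, e:6, f:6, g:6, h:6, i:6, j:6
All degrees equal 6; the graph is regular.

Yes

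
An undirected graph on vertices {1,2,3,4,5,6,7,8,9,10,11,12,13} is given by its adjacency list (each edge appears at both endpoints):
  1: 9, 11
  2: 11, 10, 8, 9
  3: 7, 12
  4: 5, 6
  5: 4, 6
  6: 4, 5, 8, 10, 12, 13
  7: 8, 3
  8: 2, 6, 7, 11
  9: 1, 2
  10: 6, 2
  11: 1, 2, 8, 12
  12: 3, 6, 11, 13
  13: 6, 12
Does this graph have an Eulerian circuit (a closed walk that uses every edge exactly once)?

Degrees: 1:2, 2:4, 3:2, 4:2, 5:2, 6:6, 7:2, 8:4, 9:2, 10:2, 11:4, 12:4, 13:2
Every vertex has even degree and the edges form a single connected piece, so an Eulerian circuit exists.

Yes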